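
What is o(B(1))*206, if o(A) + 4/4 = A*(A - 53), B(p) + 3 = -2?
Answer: 59534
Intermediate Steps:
B(p) = -5 (B(p) = -3 - 2 = -5)
o(A) = -1 + A*(-53 + A) (o(A) = -1 + A*(A - 53) = -1 + A*(-53 + A))
o(B(1))*206 = (-1 + (-5)² - 53*(-5))*206 = (-1 + 25 + 265)*206 = 289*206 = 59534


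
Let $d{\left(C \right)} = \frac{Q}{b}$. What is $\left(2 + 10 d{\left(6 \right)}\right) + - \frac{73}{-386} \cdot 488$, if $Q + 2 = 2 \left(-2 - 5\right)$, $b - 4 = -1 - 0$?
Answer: $\frac{23714}{579} \approx 40.957$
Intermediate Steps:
$b = 3$ ($b = 4 - 1 = 3$)
$Q = -16$ ($Q = -2 + 2 \left(-2 - 5\right) = -2 + 2 \left(-7\right) = -2 - 14 = -16$)
$d{\left(C \right)} = - \frac{16}{3}$
$\left(2 + 10 d{\left(6 \right)}\right) + - \frac{73}{-386} \cdot 488 = \left(2 + 10 \left(- \frac{16}{3}\right)\right) + - \frac{73}{-386} \cdot 488 = \left(2 - \frac{160}{3}\right) + \left(-73\right) \left(- \frac{1}{386}\right) 488 = - \frac{154}{3} + \frac{73}{386} \cdot 488 = - \frac{154}{3} + \frac{17812}{193} = \frac{23714}{579}$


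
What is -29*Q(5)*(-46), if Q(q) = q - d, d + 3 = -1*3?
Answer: 14674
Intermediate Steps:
d = -6 (d = -3 - 1*3 = -3 - 3 = -6)
Q(q) = 6 + q (Q(q) = q - 1*(-6) = q + 6 = 6 + q)
-29*Q(5)*(-46) = -29*(6 + 5)*(-46) = -29*11*(-46) = -319*(-46) = 14674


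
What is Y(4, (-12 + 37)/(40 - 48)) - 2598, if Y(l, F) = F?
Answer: -20809/8 ≈ -2601.1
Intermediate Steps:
Y(4, (-12 + 37)/(40 - 48)) - 2598 = (-12 + 37)/(40 - 48) - 2598 = 25/(-8) - 2598 = 25*(-1/8) - 2598 = -25/8 - 2598 = -20809/8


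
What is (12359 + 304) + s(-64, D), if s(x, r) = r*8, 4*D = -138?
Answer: 12387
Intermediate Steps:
D = -69/2 (D = (¼)*(-138) = -69/2 ≈ -34.500)
s(x, r) = 8*r
(12359 + 304) + s(-64, D) = (12359 + 304) + 8*(-69/2) = 12663 - 276 = 12387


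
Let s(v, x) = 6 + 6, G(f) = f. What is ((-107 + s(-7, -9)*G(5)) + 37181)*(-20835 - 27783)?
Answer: -1805380812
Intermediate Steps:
s(v, x) = 12
((-107 + s(-7, -9)*G(5)) + 37181)*(-20835 - 27783) = ((-107 + 12*5) + 37181)*(-20835 - 27783) = ((-107 + 60) + 37181)*(-48618) = (-47 + 37181)*(-48618) = 37134*(-48618) = -1805380812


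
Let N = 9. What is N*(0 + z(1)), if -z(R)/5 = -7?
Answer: 315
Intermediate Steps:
z(R) = 35 (z(R) = -5*(-7) = 35)
N*(0 + z(1)) = 9*(0 + 35) = 9*35 = 315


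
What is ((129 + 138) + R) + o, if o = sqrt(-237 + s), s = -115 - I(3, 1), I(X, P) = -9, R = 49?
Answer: 316 + 7*I*sqrt(7) ≈ 316.0 + 18.52*I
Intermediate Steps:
s = -106 (s = -115 - 1*(-9) = -115 + 9 = -106)
o = 7*I*sqrt(7) (o = sqrt(-237 - 106) = sqrt(-343) = 7*I*sqrt(7) ≈ 18.52*I)
((129 + 138) + R) + o = ((129 + 138) + 49) + 7*I*sqrt(7) = (267 + 49) + 7*I*sqrt(7) = 316 + 7*I*sqrt(7)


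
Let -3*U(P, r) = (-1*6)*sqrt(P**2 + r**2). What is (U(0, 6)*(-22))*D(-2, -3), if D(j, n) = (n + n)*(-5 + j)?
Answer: -11088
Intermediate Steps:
D(j, n) = 2*n*(-5 + j) (D(j, n) = (2*n)*(-5 + j) = 2*n*(-5 + j))
U(P, r) = 2*sqrt(P**2 + r**2) (U(P, r) = -(-1*6)*sqrt(P**2 + r**2)/3 = -(-2)*sqrt(P**2 + r**2) = 2*sqrt(P**2 + r**2))
(U(0, 6)*(-22))*D(-2, -3) = ((2*sqrt(0**2 + 6**2))*(-22))*(2*(-3)*(-5 - 2)) = ((2*sqrt(0 + 36))*(-22))*(2*(-3)*(-7)) = ((2*sqrt(36))*(-22))*42 = ((2*6)*(-22))*42 = (12*(-22))*42 = -264*42 = -11088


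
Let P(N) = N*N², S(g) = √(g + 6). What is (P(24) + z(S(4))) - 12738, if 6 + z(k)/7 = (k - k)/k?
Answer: 1044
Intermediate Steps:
S(g) = √(6 + g)
P(N) = N³
z(k) = -42 (z(k) = -42 + 7*((k - k)/k) = -42 + 7*(0/k) = -42 + 7*0 = -42 + 0 = -42)
(P(24) + z(S(4))) - 12738 = (24³ - 42) - 12738 = (13824 - 42) - 12738 = 13782 - 12738 = 1044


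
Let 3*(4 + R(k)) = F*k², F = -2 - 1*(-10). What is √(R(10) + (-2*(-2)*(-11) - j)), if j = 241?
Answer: I*√201/3 ≈ 4.7258*I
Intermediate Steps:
F = 8 (F = -2 + 10 = 8)
R(k) = -4 + 8*k²/3 (R(k) = -4 + (8*k²)/3 = -4 + 8*k²/3)
√(R(10) + (-2*(-2)*(-11) - j)) = √((-4 + (8/3)*10²) + (-2*(-2)*(-11) - 1*241)) = √((-4 + (8/3)*100) + (4*(-11) - 241)) = √((-4 + 800/3) + (-44 - 241)) = √(788/3 - 285) = √(-67/3) = I*√201/3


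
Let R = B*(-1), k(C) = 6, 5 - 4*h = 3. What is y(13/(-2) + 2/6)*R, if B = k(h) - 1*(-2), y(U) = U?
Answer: 148/3 ≈ 49.333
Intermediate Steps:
h = 1/2 (h = 5/4 - 1/4*3 = 5/4 - 3/4 = 1/2 ≈ 0.50000)
B = 8 (B = 6 - 1*(-2) = 6 + 2 = 8)
R = -8 (R = 8*(-1) = -8)
y(13/(-2) + 2/6)*R = (13/(-2) + 2/6)*(-8) = (13*(-1/2) + 2*(1/6))*(-8) = (-13/2 + 1/3)*(-8) = -37/6*(-8) = 148/3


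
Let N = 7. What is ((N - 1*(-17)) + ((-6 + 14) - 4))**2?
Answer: 784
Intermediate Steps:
((N - 1*(-17)) + ((-6 + 14) - 4))**2 = ((7 - 1*(-17)) + ((-6 + 14) - 4))**2 = ((7 + 17) + (8 - 4))**2 = (24 + 4)**2 = 28**2 = 784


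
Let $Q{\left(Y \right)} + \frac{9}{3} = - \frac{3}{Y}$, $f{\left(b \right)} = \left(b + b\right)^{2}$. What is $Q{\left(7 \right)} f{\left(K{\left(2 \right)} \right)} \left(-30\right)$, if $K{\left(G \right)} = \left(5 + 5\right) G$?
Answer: $\frac{1152000}{7} \approx 1.6457 \cdot 10^{5}$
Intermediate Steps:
$K{\left(G \right)} = 10 G$
$f{\left(b \right)} = 4 b^{2}$ ($f{\left(b \right)} = \left(2 b\right)^{2} = 4 b^{2}$)
$Q{\left(Y \right)} = -3 - \frac{3}{Y}$
$Q{\left(7 \right)} f{\left(K{\left(2 \right)} \right)} \left(-30\right) = \left(-3 - \frac{3}{7}\right) 4 \left(10 \cdot 2\right)^{2} \left(-30\right) = \left(-3 - \frac{3}{7}\right) 4 \cdot 20^{2} \left(-30\right) = \left(-3 - \frac{3}{7}\right) 4 \cdot 400 \left(-30\right) = \left(- \frac{24}{7}\right) 1600 \left(-30\right) = \left(- \frac{38400}{7}\right) \left(-30\right) = \frac{1152000}{7}$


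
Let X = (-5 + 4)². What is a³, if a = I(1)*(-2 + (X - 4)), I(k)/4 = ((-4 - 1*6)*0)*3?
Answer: 0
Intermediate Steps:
X = 1 (X = (-1)² = 1)
I(k) = 0 (I(k) = 4*(((-4 - 1*6)*0)*3) = 4*(((-4 - 6)*0)*3) = 4*(-10*0*3) = 4*(0*3) = 4*0 = 0)
a = 0 (a = 0*(-2 + (1 - 4)) = 0*(-2 - 3) = 0*(-5) = 0)
a³ = 0³ = 0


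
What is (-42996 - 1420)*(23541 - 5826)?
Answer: -786829440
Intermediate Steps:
(-42996 - 1420)*(23541 - 5826) = -44416*17715 = -786829440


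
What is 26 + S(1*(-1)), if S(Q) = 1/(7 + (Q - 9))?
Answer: 77/3 ≈ 25.667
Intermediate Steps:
S(Q) = 1/(-2 + Q) (S(Q) = 1/(7 + (-9 + Q)) = 1/(-2 + Q))
26 + S(1*(-1)) = 26 + 1/(-2 + 1*(-1)) = 26 + 1/(-2 - 1) = 26 + 1/(-3) = 26 - ⅓ = 77/3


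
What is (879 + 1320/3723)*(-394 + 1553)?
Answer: 1264792361/1241 ≈ 1.0192e+6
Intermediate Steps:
(879 + 1320/3723)*(-394 + 1553) = (879 + 1320*(1/3723))*1159 = (879 + 440/1241)*1159 = (1091279/1241)*1159 = 1264792361/1241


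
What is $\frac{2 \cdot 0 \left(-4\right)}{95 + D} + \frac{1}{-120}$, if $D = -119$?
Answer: $- \frac{1}{120} \approx -0.0083333$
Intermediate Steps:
$\frac{2 \cdot 0 \left(-4\right)}{95 + D} + \frac{1}{-120} = \frac{2 \cdot 0 \left(-4\right)}{95 - 119} + \frac{1}{-120} = \frac{0 \left(-4\right)}{-24} - \frac{1}{120} = \left(- \frac{1}{24}\right) 0 - \frac{1}{120} = 0 - \frac{1}{120} = - \frac{1}{120}$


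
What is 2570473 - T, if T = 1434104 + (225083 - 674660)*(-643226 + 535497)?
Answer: -48431344264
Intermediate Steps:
T = 48433914737 (T = 1434104 - 449577*(-107729) = 1434104 + 48432480633 = 48433914737)
2570473 - T = 2570473 - 1*48433914737 = 2570473 - 48433914737 = -48431344264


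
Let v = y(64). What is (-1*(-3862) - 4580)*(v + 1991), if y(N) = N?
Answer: -1475490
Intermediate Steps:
v = 64
(-1*(-3862) - 4580)*(v + 1991) = (-1*(-3862) - 4580)*(64 + 1991) = (3862 - 4580)*2055 = -718*2055 = -1475490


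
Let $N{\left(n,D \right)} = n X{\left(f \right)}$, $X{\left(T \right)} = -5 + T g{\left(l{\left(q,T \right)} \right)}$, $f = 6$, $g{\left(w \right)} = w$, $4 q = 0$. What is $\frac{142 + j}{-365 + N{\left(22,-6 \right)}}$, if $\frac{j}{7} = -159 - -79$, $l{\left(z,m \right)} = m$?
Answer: $- \frac{418}{317} \approx -1.3186$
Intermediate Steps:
$q = 0$ ($q = \frac{1}{4} \cdot 0 = 0$)
$j = -560$ ($j = 7 \left(-159 - -79\right) = 7 \left(-159 + 79\right) = 7 \left(-80\right) = -560$)
$X{\left(T \right)} = -5 + T^{2}$ ($X{\left(T \right)} = -5 + T T = -5 + T^{2}$)
$N{\left(n,D \right)} = 31 n$ ($N{\left(n,D \right)} = n \left(-5 + 6^{2}\right) = n \left(-5 + 36\right) = n 31 = 31 n$)
$\frac{142 + j}{-365 + N{\left(22,-6 \right)}} = \frac{142 - 560}{-365 + 31 \cdot 22} = - \frac{418}{-365 + 682} = - \frac{418}{317}$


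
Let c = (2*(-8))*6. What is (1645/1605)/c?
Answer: -329/30816 ≈ -0.010676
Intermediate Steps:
c = -96 (c = -16*6 = -96)
(1645/1605)/c = (1645/1605)/(-96) = -1645/(96*1605) = -1/96*329/321 = -329/30816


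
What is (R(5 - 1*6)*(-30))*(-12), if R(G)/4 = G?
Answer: -1440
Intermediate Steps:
R(G) = 4*G
(R(5 - 1*6)*(-30))*(-12) = ((4*(5 - 1*6))*(-30))*(-12) = ((4*(5 - 6))*(-30))*(-12) = ((4*(-1))*(-30))*(-12) = -4*(-30)*(-12) = 120*(-12) = -1440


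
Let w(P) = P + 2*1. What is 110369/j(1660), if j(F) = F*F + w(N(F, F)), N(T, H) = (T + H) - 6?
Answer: 110369/2758916 ≈ 0.040004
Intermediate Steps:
N(T, H) = -6 + H + T (N(T, H) = (H + T) - 6 = -6 + H + T)
w(P) = 2 + P (w(P) = P + 2 = 2 + P)
j(F) = -4 + F² + 2*F (j(F) = F*F + (2 + (-6 + F + F)) = F² + (2 + (-6 + 2*F)) = F² + (-4 + 2*F) = -4 + F² + 2*F)
110369/j(1660) = 110369/(-4 + 1660² + 2*1660) = 110369/(-4 + 2755600 + 3320) = 110369/2758916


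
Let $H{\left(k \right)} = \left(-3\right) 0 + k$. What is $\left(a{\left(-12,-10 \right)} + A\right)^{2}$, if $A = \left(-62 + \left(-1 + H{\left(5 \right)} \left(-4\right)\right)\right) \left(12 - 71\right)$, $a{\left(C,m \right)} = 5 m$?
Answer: $23493409$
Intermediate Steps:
$H{\left(k \right)} = k$ ($H{\left(k \right)} = 0 + k = k$)
$A = 4897$ ($A = \left(-62 + \left(-1 + 5 \left(-4\right)\right)\right) \left(12 - 71\right) = \left(-62 - 21\right) \left(-59\right) = \left(-83\right) \left(-59\right) = 4897$)
$\left(a{\left(-12,-10 \right)} + A\right)^{2} = \left(5 \left(-10\right) + 4897\right)^{2} = \left(-50 + 4897\right)^{2} = 4847^{2} = 23493409$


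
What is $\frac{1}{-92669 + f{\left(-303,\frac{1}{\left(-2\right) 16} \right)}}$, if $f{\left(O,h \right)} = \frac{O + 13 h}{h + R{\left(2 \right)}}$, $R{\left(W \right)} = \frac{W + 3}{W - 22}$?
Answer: $- \frac{9}{824312} \approx -1.0918 \cdot 10^{-5}$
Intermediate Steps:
$R{\left(W \right)} = \frac{3 + W}{-22 + W}$
$f{\left(O,h \right)} = \frac{O + 13 h}{- \frac{1}{4} + h}$ ($f{\left(O,h \right)} = \frac{O + 13 h}{h + \frac{3 + 2}{-22 + 2}} = \frac{O + 13 h}{h + \frac{1}{-20} \cdot 5} = \frac{O + 13 h}{h - \frac{1}{4}} = \frac{O + 13 h}{- \frac{1}{4} + h}$)
$\frac{1}{-92669 + f{\left(-303,\frac{1}{\left(-2\right) 16} \right)}} = \frac{1}{-92669 + \frac{4 \left(-303 + \frac{13}{\left(-2\right) 16}\right)}{-1 + \frac{4}{\left(-2\right) 16}}} = \frac{1}{-92669 + \frac{4 \left(-303 + \frac{13}{-32}\right)}{-1 + \frac{4}{-32}}} = \frac{1}{-92669 + \frac{4 \left(-303 + 13 \left(- \frac{1}{32}\right)\right)}{-1 + 4 \left(- \frac{1}{32}\right)}} = \frac{1}{-92669 + \frac{4 \left(-303 - \frac{13}{32}\right)}{-1 - \frac{1}{8}}} = \frac{1}{-92669 + 4 \frac{1}{- \frac{9}{8}} \left(- \frac{9709}{32}\right)} = \frac{1}{-92669 + 4 \left(- \frac{8}{9}\right) \left(- \frac{9709}{32}\right)} = \frac{1}{-92669 + \frac{9709}{9}} = \frac{1}{- \frac{824312}{9}} = - \frac{9}{824312}$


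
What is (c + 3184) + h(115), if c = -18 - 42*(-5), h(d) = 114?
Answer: 3490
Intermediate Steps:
c = 192 (c = -18 + 210 = 192)
(c + 3184) + h(115) = (192 + 3184) + 114 = 3376 + 114 = 3490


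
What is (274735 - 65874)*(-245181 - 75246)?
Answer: -66924703647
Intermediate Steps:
(274735 - 65874)*(-245181 - 75246) = 208861*(-320427) = -66924703647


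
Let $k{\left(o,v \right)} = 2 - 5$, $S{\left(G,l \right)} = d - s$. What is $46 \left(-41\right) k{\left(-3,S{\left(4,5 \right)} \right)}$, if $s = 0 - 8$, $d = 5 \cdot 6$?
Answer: $5658$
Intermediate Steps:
$d = 30$
$s = -8$ ($s = 0 - 8 = -8$)
$S{\left(G,l \right)} = 38$ ($S{\left(G,l \right)} = 30 - -8 = 30 + 8 = 38$)
$k{\left(o,v \right)} = -3$ ($k{\left(o,v \right)} = 2 - 5 = -3$)
$46 \left(-41\right) k{\left(-3,S{\left(4,5 \right)} \right)} = 46 \left(-41\right) \left(-3\right) = \left(-1886\right) \left(-3\right) = 5658$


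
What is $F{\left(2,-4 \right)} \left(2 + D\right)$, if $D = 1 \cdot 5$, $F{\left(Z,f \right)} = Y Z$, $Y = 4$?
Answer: $56$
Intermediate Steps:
$F{\left(Z,f \right)} = 4 Z$
$D = 5$
$F{\left(2,-4 \right)} \left(2 + D\right) = 4 \cdot 2 \left(2 + 5\right) = 8 \cdot 7 = 56$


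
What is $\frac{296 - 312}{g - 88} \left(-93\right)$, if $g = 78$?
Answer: $- \frac{744}{5} \approx -148.8$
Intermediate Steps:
$\frac{296 - 312}{g - 88} \left(-93\right) = \frac{296 - 312}{78 - 88} \left(-93\right) = - \frac{16}{-10} \left(-93\right) = \left(-16\right) \left(- \frac{1}{10}\right) \left(-93\right) = \frac{8}{5} \left(-93\right) = - \frac{744}{5}$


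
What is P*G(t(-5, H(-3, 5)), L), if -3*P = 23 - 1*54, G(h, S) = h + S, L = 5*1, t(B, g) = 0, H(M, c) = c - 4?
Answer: 155/3 ≈ 51.667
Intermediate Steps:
H(M, c) = -4 + c
L = 5
G(h, S) = S + h
P = 31/3 (P = -(23 - 1*54)/3 = -(23 - 54)/3 = -⅓*(-31) = 31/3 ≈ 10.333)
P*G(t(-5, H(-3, 5)), L) = 31*(5 + 0)/3 = (31/3)*5 = 155/3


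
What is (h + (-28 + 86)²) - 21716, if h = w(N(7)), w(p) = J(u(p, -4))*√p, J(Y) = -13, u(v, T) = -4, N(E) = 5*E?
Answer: -18352 - 13*√35 ≈ -18429.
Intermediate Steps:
w(p) = -13*√p
h = -13*√35 ≈ -76.909
(h + (-28 + 86)²) - 21716 = (-13*√35 + (-28 + 86)²) - 21716 = (-13*√35 + 58²) - 21716 = (-13*√35 + 3364) - 21716 = (3364 - 13*√35) - 21716 = -18352 - 13*√35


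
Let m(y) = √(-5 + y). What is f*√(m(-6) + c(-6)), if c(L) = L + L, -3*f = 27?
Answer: -9*√(-12 + I*√11) ≈ -4.2686 - 31.468*I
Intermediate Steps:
f = -9 (f = -⅓*27 = -9)
c(L) = 2*L
f*√(m(-6) + c(-6)) = -9*√(√(-5 - 6) + 2*(-6)) = -9*√(√(-11) - 12) = -9*√(I*√11 - 12) = -9*√(-12 + I*√11)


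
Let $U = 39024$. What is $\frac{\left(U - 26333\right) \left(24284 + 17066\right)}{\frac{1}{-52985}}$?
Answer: $-27805089457250$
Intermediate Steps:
$\frac{\left(U - 26333\right) \left(24284 + 17066\right)}{\frac{1}{-52985}} = \frac{\left(39024 - 26333\right) \left(24284 + 17066\right)}{\frac{1}{-52985}} = \frac{12691 \cdot 41350}{- \frac{1}{52985}} = 524772850 \left(-52985\right) = -27805089457250$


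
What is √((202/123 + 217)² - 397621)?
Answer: 2*I*√1323093665/123 ≈ 591.45*I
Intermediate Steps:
√((202/123 + 217)² - 397621) = √((26893/123)² - 397621) = √(723233449/15129 - 397621) = √(-5292374660/15129) = 2*I*√1323093665/123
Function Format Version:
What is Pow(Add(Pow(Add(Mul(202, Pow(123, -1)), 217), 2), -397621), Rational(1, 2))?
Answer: Mul(Rational(2, 123), I, Pow(1323093665, Rational(1, 2))) ≈ Mul(591.45, I)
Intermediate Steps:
Pow(Add(Pow(Add(Mul(202, Pow(123, -1)), 217), 2), -397621), Rational(1, 2)) = Pow(Add(Pow(Add(Mul(202, Rational(1, 123)), 217), 2), -397621), Rational(1, 2)) = Pow(Add(Pow(Add(Rational(202, 123), 217), 2), -397621), Rational(1, 2)) = Pow(Add(Pow(Rational(26893, 123), 2), -397621), Rational(1, 2)) = Pow(Add(Rational(723233449, 15129), -397621), Rational(1, 2)) = Pow(Rational(-5292374660, 15129), Rational(1, 2)) = Mul(Rational(2, 123), I, Pow(1323093665, Rational(1, 2)))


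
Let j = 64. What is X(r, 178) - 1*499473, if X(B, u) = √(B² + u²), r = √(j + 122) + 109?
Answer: -499473 + √(43751 + 218*√186) ≈ -4.9926e+5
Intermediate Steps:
r = 109 + √186 (r = √(64 + 122) + 109 = √186 + 109 = 109 + √186 ≈ 122.64)
X(r, 178) - 1*499473 = √((109 + √186)² + 178²) - 1*499473 = √((109 + √186)² + 31684) - 499473 = √(31684 + (109 + √186)²) - 499473 = -499473 + √(31684 + (109 + √186)²)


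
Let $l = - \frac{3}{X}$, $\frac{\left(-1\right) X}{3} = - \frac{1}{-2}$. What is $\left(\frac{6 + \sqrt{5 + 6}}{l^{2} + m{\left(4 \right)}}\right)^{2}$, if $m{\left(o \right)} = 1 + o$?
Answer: $\frac{\left(6 + \sqrt{11}\right)^{2}}{81} \approx 1.0716$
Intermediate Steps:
$X = - \frac{3}{2}$ ($X = - 3 \left(- \frac{1}{-2}\right) = - 3 \left(\left(-1\right) \left(- \frac{1}{2}\right)\right) = \left(-3\right) \frac{1}{2} = - \frac{3}{2} \approx -1.5$)
$l = 2$ ($l = - \frac{3}{- \frac{3}{2}} = \left(-3\right) \left(- \frac{2}{3}\right) = 2$)
$\left(\frac{6 + \sqrt{5 + 6}}{l^{2} + m{\left(4 \right)}}\right)^{2} = \left(\frac{6 + \sqrt{5 + 6}}{2^{2} + \left(1 + 4\right)}\right)^{2} = \left(\frac{6 + \sqrt{11}}{4 + 5}\right)^{2} = \left(\frac{6 + \sqrt{11}}{9}\right)^{2} = \left(\left(6 + \sqrt{11}\right) \frac{1}{9}\right)^{2} = \left(\frac{2}{3} + \frac{\sqrt{11}}{9}\right)^{2}$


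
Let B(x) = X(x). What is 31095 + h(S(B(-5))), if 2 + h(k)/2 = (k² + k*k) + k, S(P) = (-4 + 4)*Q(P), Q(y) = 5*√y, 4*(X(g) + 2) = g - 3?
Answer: 31091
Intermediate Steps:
X(g) = -11/4 + g/4 (X(g) = -2 + (g - 3)/4 = -2 + (-3 + g)/4 = -2 + (-¾ + g/4) = -11/4 + g/4)
B(x) = -11/4 + x/4
S(P) = 0 (S(P) = (-4 + 4)*(5*√P) = 0*(5*√P) = 0)
h(k) = -4 + 2*k + 4*k² (h(k) = -4 + 2*((k² + k*k) + k) = -4 + 2*((k² + k²) + k) = -4 + 2*(2*k² + k) = -4 + 2*(k + 2*k²) = -4 + (2*k + 4*k²) = -4 + 2*k + 4*k²)
31095 + h(S(B(-5))) = 31095 + (-4 + 2*0 + 4*0²) = 31095 + (-4 + 0 + 4*0) = 31095 + (-4 + 0 + 0) = 31095 - 4 = 31091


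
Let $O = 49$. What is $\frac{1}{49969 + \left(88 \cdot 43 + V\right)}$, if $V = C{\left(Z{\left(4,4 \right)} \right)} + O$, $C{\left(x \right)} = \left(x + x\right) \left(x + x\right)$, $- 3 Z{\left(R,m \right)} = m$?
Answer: $\frac{9}{484282} \approx 1.8584 \cdot 10^{-5}$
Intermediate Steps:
$Z{\left(R,m \right)} = - \frac{m}{3}$
$C{\left(x \right)} = 4 x^{2}$ ($C{\left(x \right)} = 2 x 2 x = 4 x^{2}$)
$V = \frac{505}{9}$ ($V = 4 \left(\left(- \frac{1}{3}\right) 4\right)^{2} + 49 = 4 \left(- \frac{4}{3}\right)^{2} + 49 = 4 \cdot \frac{16}{9} + 49 = \frac{64}{9} + 49 = \frac{505}{9} \approx 56.111$)
$\frac{1}{49969 + \left(88 \cdot 43 + V\right)} = \frac{1}{49969 + \left(88 \cdot 43 + \frac{505}{9}\right)} = \frac{1}{49969 + \left(3784 + \frac{505}{9}\right)} = \frac{1}{49969 + \frac{34561}{9}} = \frac{1}{\frac{484282}{9}} = \frac{9}{484282}$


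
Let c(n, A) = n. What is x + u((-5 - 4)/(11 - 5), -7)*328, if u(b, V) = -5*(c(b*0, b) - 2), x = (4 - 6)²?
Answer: 3284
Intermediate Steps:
x = 4 (x = (-2)² = 4)
u(b, V) = 10 (u(b, V) = -5*(b*0 - 2) = -5*(0 - 2) = -5*(-2) = 10)
x + u((-5 - 4)/(11 - 5), -7)*328 = 4 + 10*328 = 4 + 3280 = 3284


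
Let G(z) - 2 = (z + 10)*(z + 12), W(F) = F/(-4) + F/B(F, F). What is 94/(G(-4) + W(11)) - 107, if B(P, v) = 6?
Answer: -61895/589 ≈ -105.08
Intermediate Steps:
W(F) = -F/12 (W(F) = F/(-4) + F/6 = F*(-1/4) + F*(1/6) = -F/4 + F/6 = -F/12)
G(z) = 2 + (10 + z)*(12 + z) (G(z) = 2 + (z + 10)*(z + 12) = 2 + (10 + z)*(12 + z))
94/(G(-4) + W(11)) - 107 = 94/((122 + (-4)**2 + 22*(-4)) - 1/12*11) - 107 = 94/((122 + 16 - 88) - 11/12) - 107 = 94/(50 - 11/12) - 107 = 94/(589/12) - 107 = 94*(12/589) - 107 = 1128/589 - 107 = -61895/589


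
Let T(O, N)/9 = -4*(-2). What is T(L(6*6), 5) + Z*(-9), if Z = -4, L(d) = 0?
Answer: 108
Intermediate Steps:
T(O, N) = 72 (T(O, N) = 9*(-4*(-2)) = 9*8 = 72)
T(L(6*6), 5) + Z*(-9) = 72 - 4*(-9) = 72 + 36 = 108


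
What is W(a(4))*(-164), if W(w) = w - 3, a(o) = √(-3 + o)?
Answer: 328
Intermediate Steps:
W(w) = -3 + w
W(a(4))*(-164) = (-3 + √(-3 + 4))*(-164) = (-3 + √1)*(-164) = (-3 + 1)*(-164) = -2*(-164) = 328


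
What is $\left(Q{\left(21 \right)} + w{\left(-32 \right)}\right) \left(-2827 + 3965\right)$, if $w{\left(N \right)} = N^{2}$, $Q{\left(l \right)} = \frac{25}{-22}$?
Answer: $\frac{12804207}{11} \approx 1.164 \cdot 10^{6}$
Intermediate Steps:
$Q{\left(l \right)} = - \frac{25}{22}$ ($Q{\left(l \right)} = 25 \left(- \frac{1}{22}\right) = - \frac{25}{22}$)
$\left(Q{\left(21 \right)} + w{\left(-32 \right)}\right) \left(-2827 + 3965\right) = \left(- \frac{25}{22} + \left(-32\right)^{2}\right) \left(-2827 + 3965\right) = \left(- \frac{25}{22} + 1024\right) 1138 = \frac{22503}{22} \cdot 1138 = \frac{12804207}{11}$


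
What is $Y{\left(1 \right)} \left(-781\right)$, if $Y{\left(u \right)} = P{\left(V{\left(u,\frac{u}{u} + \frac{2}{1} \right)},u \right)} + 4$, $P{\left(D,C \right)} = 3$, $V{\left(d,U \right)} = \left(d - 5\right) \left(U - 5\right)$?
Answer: $-5467$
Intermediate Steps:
$V{\left(d,U \right)} = \left(-5 + U\right) \left(-5 + d\right)$ ($V{\left(d,U \right)} = \left(-5 + d\right) \left(-5 + U\right) = \left(-5 + U\right) \left(-5 + d\right)$)
$Y{\left(u \right)} = 7$ ($Y{\left(u \right)} = 3 + 4 = 7$)
$Y{\left(1 \right)} \left(-781\right) = 7 \left(-781\right) = -5467$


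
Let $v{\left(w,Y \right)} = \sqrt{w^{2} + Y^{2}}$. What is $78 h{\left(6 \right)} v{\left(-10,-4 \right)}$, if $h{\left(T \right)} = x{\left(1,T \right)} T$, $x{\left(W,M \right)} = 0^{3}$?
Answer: $0$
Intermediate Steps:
$x{\left(W,M \right)} = 0$
$v{\left(w,Y \right)} = \sqrt{Y^{2} + w^{2}}$
$h{\left(T \right)} = 0$ ($h{\left(T \right)} = 0 T = 0$)
$78 h{\left(6 \right)} v{\left(-10,-4 \right)} = 78 \cdot 0 \sqrt{\left(-4\right)^{2} + \left(-10\right)^{2}} = 0 \sqrt{16 + 100} = 0 \sqrt{116} = 0 \cdot 2 \sqrt{29} = 0$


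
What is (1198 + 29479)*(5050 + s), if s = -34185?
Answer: -893774395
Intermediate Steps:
(1198 + 29479)*(5050 + s) = (1198 + 29479)*(5050 - 34185) = 30677*(-29135) = -893774395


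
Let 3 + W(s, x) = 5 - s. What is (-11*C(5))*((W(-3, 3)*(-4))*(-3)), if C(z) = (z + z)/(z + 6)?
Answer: -600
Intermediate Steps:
W(s, x) = 2 - s (W(s, x) = -3 + (5 - s) = 2 - s)
C(z) = 2*z/(6 + z) (C(z) = (2*z)/(6 + z) = 2*z/(6 + z))
(-11*C(5))*((W(-3, 3)*(-4))*(-3)) = (-22*5/(6 + 5))*(((2 - 1*(-3))*(-4))*(-3)) = (-22*5/11)*(((2 + 3)*(-4))*(-3)) = (-22*5/11)*((5*(-4))*(-3)) = (-11*10/11)*(-20*(-3)) = -10*60 = -600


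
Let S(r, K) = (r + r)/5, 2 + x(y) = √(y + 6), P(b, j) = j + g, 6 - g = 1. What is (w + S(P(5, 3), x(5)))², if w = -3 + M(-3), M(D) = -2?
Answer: 81/25 ≈ 3.2400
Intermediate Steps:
g = 5 (g = 6 - 1*1 = 6 - 1 = 5)
P(b, j) = 5 + j (P(b, j) = j + 5 = 5 + j)
x(y) = -2 + √(6 + y) (x(y) = -2 + √(y + 6) = -2 + √(6 + y))
S(r, K) = 2*r/5 (S(r, K) = (2*r)*(⅕) = 2*r/5)
w = -5 (w = -3 - 2 = -5)
(w + S(P(5, 3), x(5)))² = (-5 + 2*(5 + 3)/5)² = (-5 + (⅖)*8)² = (-5 + 16/5)² = (-9/5)² = 81/25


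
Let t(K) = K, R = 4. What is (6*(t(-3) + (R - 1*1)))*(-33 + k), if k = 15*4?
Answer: 0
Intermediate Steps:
k = 60
(6*(t(-3) + (R - 1*1)))*(-33 + k) = (6*(-3 + (4 - 1*1)))*(-33 + 60) = (6*(-3 + (4 - 1)))*27 = (6*(-3 + 3))*27 = (6*0)*27 = 0*27 = 0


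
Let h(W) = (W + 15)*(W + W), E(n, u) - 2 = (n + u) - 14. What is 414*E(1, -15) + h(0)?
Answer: -10764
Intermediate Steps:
E(n, u) = -12 + n + u (E(n, u) = 2 + ((n + u) - 14) = 2 + (-14 + n + u) = -12 + n + u)
h(W) = 2*W*(15 + W) (h(W) = (15 + W)*(2*W) = 2*W*(15 + W))
414*E(1, -15) + h(0) = 414*(-12 + 1 - 15) + 2*0*(15 + 0) = 414*(-26) + 2*0*15 = -10764 + 0 = -10764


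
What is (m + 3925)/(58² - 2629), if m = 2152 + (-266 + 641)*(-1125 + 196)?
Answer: -342298/735 ≈ -465.71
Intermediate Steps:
m = -346223 (m = 2152 + 375*(-929) = 2152 - 348375 = -346223)
(m + 3925)/(58² - 2629) = (-346223 + 3925)/(58² - 2629) = -342298/(3364 - 2629) = -342298/735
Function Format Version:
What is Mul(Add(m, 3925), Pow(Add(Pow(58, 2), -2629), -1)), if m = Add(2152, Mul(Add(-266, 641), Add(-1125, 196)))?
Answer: Rational(-342298, 735) ≈ -465.71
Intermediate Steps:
m = -346223 (m = Add(2152, Mul(375, -929)) = Add(2152, -348375) = -346223)
Mul(Add(m, 3925), Pow(Add(Pow(58, 2), -2629), -1)) = Mul(Add(-346223, 3925), Pow(Add(Pow(58, 2), -2629), -1)) = Mul(-342298, Pow(Add(3364, -2629), -1)) = Mul(-342298, Pow(735, -1)) = Mul(-342298, Rational(1, 735)) = Rational(-342298, 735)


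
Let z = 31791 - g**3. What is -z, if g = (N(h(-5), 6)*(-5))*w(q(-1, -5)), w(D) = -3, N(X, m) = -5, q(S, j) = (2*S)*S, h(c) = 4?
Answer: -453666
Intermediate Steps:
q(S, j) = 2*S**2
g = -75 (g = -5*(-5)*(-3) = 25*(-3) = -75)
z = 453666 (z = 31791 - 1*(-75)**3 = 31791 - 1*(-421875) = 31791 + 421875 = 453666)
-z = -1*453666 = -453666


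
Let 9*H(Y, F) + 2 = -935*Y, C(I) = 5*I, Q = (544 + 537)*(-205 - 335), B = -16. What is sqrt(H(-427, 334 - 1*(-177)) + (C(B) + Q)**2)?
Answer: sqrt(3067612530843)/3 ≈ 5.8382e+5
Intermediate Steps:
Q = -583740 (Q = 1081*(-540) = -583740)
H(Y, F) = -2/9 - 935*Y/9 (H(Y, F) = -2/9 + (-935*Y)/9 = -2/9 - 935*Y/9)
sqrt(H(-427, 334 - 1*(-177)) + (C(B) + Q)**2) = sqrt((-2/9 - 935/9*(-427)) + (5*(-16) - 583740)**2) = sqrt((-2/9 + 399245/9) + (-80 - 583740)**2) = sqrt(133081/3 + (-583820)**2) = sqrt(133081/3 + 340845792400) = sqrt(1022537510281/3) = sqrt(3067612530843)/3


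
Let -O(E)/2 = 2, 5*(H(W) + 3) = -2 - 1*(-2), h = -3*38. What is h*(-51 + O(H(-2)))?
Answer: 6270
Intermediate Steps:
h = -114
H(W) = -3 (H(W) = -3 + (-2 - 1*(-2))/5 = -3 + (-2 + 2)/5 = -3 + (⅕)*0 = -3 + 0 = -3)
O(E) = -4 (O(E) = -2*2 = -4)
h*(-51 + O(H(-2))) = -114*(-51 - 4) = -114*(-55) = 6270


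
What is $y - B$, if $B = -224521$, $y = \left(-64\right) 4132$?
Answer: $-39927$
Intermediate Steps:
$y = -264448$
$y - B = -264448 - -224521 = -264448 + 224521 = -39927$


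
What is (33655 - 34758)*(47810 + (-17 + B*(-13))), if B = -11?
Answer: -52873408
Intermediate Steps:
(33655 - 34758)*(47810 + (-17 + B*(-13))) = (33655 - 34758)*(47810 + (-17 - 11*(-13))) = -1103*(47810 + (-17 + 143)) = -1103*(47810 + 126) = -1103*47936 = -52873408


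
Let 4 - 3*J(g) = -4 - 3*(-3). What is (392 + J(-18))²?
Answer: 1380625/9 ≈ 1.5340e+5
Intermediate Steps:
J(g) = -⅓ (J(g) = 4/3 - (-4 - 3*(-3))/3 = 4/3 - (-4 + 9)/3 = 4/3 - ⅓*5 = 4/3 - 5/3 = -⅓)
(392 + J(-18))² = (392 - ⅓)² = (1175/3)² = 1380625/9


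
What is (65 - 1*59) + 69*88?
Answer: 6078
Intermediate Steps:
(65 - 1*59) + 69*88 = (65 - 59) + 6072 = 6 + 6072 = 6078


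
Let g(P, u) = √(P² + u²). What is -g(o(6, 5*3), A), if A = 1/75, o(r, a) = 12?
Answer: -√810001/75 ≈ -12.000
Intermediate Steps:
A = 1/75 ≈ 0.013333
-g(o(6, 5*3), A) = -√(12² + (1/75)²) = -√(144 + 1/5625) = -√(810001/5625) = -√810001/75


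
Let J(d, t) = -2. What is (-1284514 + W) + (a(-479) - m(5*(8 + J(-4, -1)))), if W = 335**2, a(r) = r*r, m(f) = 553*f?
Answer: -959438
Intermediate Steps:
a(r) = r**2
W = 112225
(-1284514 + W) + (a(-479) - m(5*(8 + J(-4, -1)))) = (-1284514 + 112225) + ((-479)**2 - 553*5*(8 - 2)) = -1172289 + (229441 - 553*5*6) = -1172289 + (229441 - 553*30) = -1172289 + (229441 - 1*16590) = -1172289 + (229441 - 16590) = -1172289 + 212851 = -959438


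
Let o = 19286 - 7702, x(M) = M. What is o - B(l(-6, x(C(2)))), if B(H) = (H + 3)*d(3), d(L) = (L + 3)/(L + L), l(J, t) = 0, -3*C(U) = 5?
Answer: 11581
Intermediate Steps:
C(U) = -5/3 (C(U) = -⅓*5 = -5/3)
d(L) = (3 + L)/(2*L) (d(L) = (3 + L)/((2*L)) = (3 + L)*(1/(2*L)) = (3 + L)/(2*L))
o = 11584
B(H) = 3 + H (B(H) = (H + 3)*((½)*(3 + 3)/3) = (3 + H)*((½)*(⅓)*6) = (3 + H)*1 = 3 + H)
o - B(l(-6, x(C(2)))) = 11584 - (3 + 0) = 11584 - 1*3 = 11584 - 3 = 11581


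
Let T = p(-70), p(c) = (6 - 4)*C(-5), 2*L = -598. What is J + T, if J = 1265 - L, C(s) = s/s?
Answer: 1566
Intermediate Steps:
C(s) = 1
L = -299 (L = (1/2)*(-598) = -299)
p(c) = 2 (p(c) = (6 - 4)*1 = 2*1 = 2)
T = 2
J = 1564 (J = 1265 - 1*(-299) = 1265 + 299 = 1564)
J + T = 1564 + 2 = 1566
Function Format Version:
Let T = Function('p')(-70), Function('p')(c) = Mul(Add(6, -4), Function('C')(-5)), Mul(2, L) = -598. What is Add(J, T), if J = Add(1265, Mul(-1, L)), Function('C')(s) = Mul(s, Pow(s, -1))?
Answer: 1566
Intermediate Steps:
Function('C')(s) = 1
L = -299 (L = Mul(Rational(1, 2), -598) = -299)
Function('p')(c) = 2 (Function('p')(c) = Mul(Add(6, -4), 1) = Mul(2, 1) = 2)
T = 2
J = 1564 (J = Add(1265, Mul(-1, -299)) = Add(1265, 299) = 1564)
Add(J, T) = Add(1564, 2) = 1566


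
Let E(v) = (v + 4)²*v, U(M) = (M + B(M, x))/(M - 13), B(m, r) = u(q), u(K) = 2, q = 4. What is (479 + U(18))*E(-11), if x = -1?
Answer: -260337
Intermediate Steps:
B(m, r) = 2
U(M) = (2 + M)/(-13 + M) (U(M) = (M + 2)/(M - 13) = (2 + M)/(-13 + M))
E(v) = v*(4 + v)² (E(v) = (4 + v)²*v = v*(4 + v)²)
(479 + U(18))*E(-11) = (479 + (2 + 18)/(-13 + 18))*(-11*(4 - 11)²) = (479 + 20/5)*(-11*(-7)²) = (479 + (⅕)*20)*(-11*49) = (479 + 4)*(-539) = 483*(-539) = -260337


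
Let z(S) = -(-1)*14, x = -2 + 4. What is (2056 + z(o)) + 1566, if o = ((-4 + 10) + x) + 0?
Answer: 3636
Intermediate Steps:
x = 2
o = 8 (o = ((-4 + 10) + 2) + 0 = (6 + 2) + 0 = 8 + 0 = 8)
z(S) = 14 (z(S) = -1*(-14) = 14)
(2056 + z(o)) + 1566 = (2056 + 14) + 1566 = 2070 + 1566 = 3636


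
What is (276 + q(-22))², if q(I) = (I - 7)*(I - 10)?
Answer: 1449616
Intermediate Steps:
q(I) = (-10 + I)*(-7 + I) (q(I) = (-7 + I)*(-10 + I) = (-10 + I)*(-7 + I))
(276 + q(-22))² = (276 + (70 + (-22)² - 17*(-22)))² = (276 + (70 + 484 + 374))² = (276 + 928)² = 1204² = 1449616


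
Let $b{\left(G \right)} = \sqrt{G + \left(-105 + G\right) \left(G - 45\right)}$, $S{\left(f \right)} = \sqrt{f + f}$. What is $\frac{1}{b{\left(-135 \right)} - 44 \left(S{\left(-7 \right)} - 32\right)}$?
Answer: $\frac{1}{1408 + 3 \sqrt{4785} - 44 i \sqrt{14}} \approx 0.00061263 + 6.2432 \cdot 10^{-5} i$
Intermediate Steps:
$S{\left(f \right)} = \sqrt{2} \sqrt{f}$ ($S{\left(f \right)} = \sqrt{2 f} = \sqrt{2} \sqrt{f}$)
$b{\left(G \right)} = \sqrt{G + \left(-105 + G\right) \left(-45 + G\right)}$
$\frac{1}{b{\left(-135 \right)} - 44 \left(S{\left(-7 \right)} - 32\right)} = \frac{1}{\sqrt{4725 + \left(-135\right)^{2} - -20115} - 44 \left(\sqrt{2} \sqrt{-7} - 32\right)} = \frac{1}{\sqrt{4725 + 18225 + 20115} - 44 \left(\sqrt{2} i \sqrt{7} - 32\right)} = \frac{1}{\sqrt{43065} - 44 \left(i \sqrt{14} - 32\right)} = \frac{1}{3 \sqrt{4785} - 44 \left(-32 + i \sqrt{14}\right)} = \frac{1}{3 \sqrt{4785} + \left(1408 - 44 i \sqrt{14}\right)} = \frac{1}{1408 + 3 \sqrt{4785} - 44 i \sqrt{14}}$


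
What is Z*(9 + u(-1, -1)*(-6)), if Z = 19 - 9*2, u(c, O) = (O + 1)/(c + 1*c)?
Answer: 9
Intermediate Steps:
u(c, O) = (1 + O)/(2*c) (u(c, O) = (1 + O)/(c + c) = (1 + O)/((2*c)) = (1 + O)*(1/(2*c)) = (1 + O)/(2*c))
Z = 1 (Z = 19 - 18 = 1)
Z*(9 + u(-1, -1)*(-6)) = 1*(9 + ((1/2)*(1 - 1)/(-1))*(-6)) = 1*(9 + ((1/2)*(-1)*0)*(-6)) = 1*(9 + 0*(-6)) = 1*(9 + 0) = 1*9 = 9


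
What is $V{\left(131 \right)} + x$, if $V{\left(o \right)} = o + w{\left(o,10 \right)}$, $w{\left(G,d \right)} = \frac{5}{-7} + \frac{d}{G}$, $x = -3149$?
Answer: $- \frac{2768091}{917} \approx -3018.6$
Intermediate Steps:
$w{\left(G,d \right)} = - \frac{5}{7} + \frac{d}{G}$ ($w{\left(G,d \right)} = 5 \left(- \frac{1}{7}\right) + \frac{d}{G} = - \frac{5}{7} + \frac{d}{G}$)
$V{\left(o \right)} = - \frac{5}{7} + o + \frac{10}{o}$ ($V{\left(o \right)} = o - \left(\frac{5}{7} - \frac{10}{o}\right) = - \frac{5}{7} + o + \frac{10}{o}$)
$V{\left(131 \right)} + x = \left(- \frac{5}{7} + 131 + \frac{10}{131}\right) - 3149 = \frac{119542}{917} - 3149 = - \frac{2768091}{917}$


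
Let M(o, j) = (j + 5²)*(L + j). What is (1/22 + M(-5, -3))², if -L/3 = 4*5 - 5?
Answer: 539679361/484 ≈ 1.1150e+6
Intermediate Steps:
L = -45 (L = -3*(4*5 - 5) = -3*(20 - 5) = -3*15 = -45)
M(o, j) = (-45 + j)*(25 + j) (M(o, j) = (j + 5²)*(-45 + j) = (j + 25)*(-45 + j) = (25 + j)*(-45 + j) = (-45 + j)*(25 + j))
(1/22 + M(-5, -3))² = (1/22 + (-1125 + (-3)² - 20*(-3)))² = (1/22 + (-1125 + 9 + 60))² = (1/22 - 1056)² = (-23231/22)² = 539679361/484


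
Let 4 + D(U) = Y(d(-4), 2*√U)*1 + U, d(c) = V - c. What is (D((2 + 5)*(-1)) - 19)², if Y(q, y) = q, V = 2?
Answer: 576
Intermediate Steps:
d(c) = 2 - c
D(U) = 2 + U (D(U) = -4 + ((2 - 1*(-4))*1 + U) = -4 + ((2 + 4)*1 + U) = -4 + (6*1 + U) = -4 + (6 + U) = 2 + U)
(D((2 + 5)*(-1)) - 19)² = ((2 + (2 + 5)*(-1)) - 19)² = ((2 + 7*(-1)) - 19)² = ((2 - 7) - 19)² = (-5 - 19)² = (-24)² = 576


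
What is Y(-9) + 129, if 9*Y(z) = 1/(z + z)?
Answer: 20897/162 ≈ 128.99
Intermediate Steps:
Y(z) = 1/(18*z) (Y(z) = 1/(9*(z + z)) = 1/(9*((2*z))) = (1/(2*z))/9 = 1/(18*z))
Y(-9) + 129 = (1/18)/(-9) + 129 = (1/18)*(-⅑) + 129 = -1/162 + 129 = 20897/162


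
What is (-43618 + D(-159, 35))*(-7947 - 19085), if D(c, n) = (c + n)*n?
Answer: 1296400656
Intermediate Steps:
D(c, n) = n*(c + n)
(-43618 + D(-159, 35))*(-7947 - 19085) = (-43618 + 35*(-159 + 35))*(-7947 - 19085) = (-43618 + 35*(-124))*(-27032) = (-43618 - 4340)*(-27032) = -47958*(-27032) = 1296400656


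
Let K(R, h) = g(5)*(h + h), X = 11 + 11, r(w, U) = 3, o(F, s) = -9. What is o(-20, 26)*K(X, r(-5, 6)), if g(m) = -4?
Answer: 216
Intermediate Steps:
X = 22
K(R, h) = -8*h (K(R, h) = -4*(h + h) = -8*h)
o(-20, 26)*K(X, r(-5, 6)) = -(-72)*3 = -9*(-24) = 216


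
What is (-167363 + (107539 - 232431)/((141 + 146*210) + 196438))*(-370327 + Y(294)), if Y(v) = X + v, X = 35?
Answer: 14071588427078702/227239 ≈ 6.1924e+10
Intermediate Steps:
Y(v) = 35 + v
(-167363 + (107539 - 232431)/((141 + 146*210) + 196438))*(-370327 + Y(294)) = (-167363 + (107539 - 232431)/((141 + 146*210) + 196438))*(-370327 + (35 + 294)) = (-167363 - 124892/((141 + 30660) + 196438))*(-370327 + 329) = (-167363 - 124892/(30801 + 196438))*(-369998) = (-167363 - 124892/227239)*(-369998) = -38031525649/227239*(-369998) = 14071588427078702/227239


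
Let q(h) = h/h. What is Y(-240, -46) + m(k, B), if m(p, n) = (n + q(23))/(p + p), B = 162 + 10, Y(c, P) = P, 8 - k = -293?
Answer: -27519/602 ≈ -45.713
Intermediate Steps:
k = 301 (k = 8 - 1*(-293) = 8 + 293 = 301)
q(h) = 1
B = 172
m(p, n) = (1 + n)/(2*p) (m(p, n) = (n + 1)/(p + p) = (1 + n)/((2*p)) = (1 + n)*(1/(2*p)) = (1 + n)/(2*p))
Y(-240, -46) + m(k, B) = -46 + (½)*(1 + 172)/301 = -46 + (½)*(1/301)*173 = -46 + 173/602 = -27519/602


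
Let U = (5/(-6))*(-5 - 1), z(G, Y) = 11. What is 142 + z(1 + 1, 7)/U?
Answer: 721/5 ≈ 144.20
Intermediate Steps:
U = 5 (U = (5*(-1/6))*(-6) = -5/6*(-6) = 5)
142 + z(1 + 1, 7)/U = 142 + 11/5 = 721/5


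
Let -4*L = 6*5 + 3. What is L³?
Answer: -35937/64 ≈ -561.52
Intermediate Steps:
L = -33/4 (L = -(6*5 + 3)/4 = -(30 + 3)/4 = -¼*33 = -33/4 ≈ -8.2500)
L³ = (-33/4)³ = -35937/64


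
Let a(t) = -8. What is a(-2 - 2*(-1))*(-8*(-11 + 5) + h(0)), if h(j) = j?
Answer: -384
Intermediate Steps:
a(-2 - 2*(-1))*(-8*(-11 + 5) + h(0)) = -8*(-8*(-11 + 5) + 0) = -8*(-8*(-6) + 0) = -8*(48 + 0) = -8*48 = -384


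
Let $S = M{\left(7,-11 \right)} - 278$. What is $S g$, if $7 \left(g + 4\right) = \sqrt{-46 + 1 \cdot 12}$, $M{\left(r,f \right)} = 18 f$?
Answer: $1904 - 68 i \sqrt{34} \approx 1904.0 - 396.5 i$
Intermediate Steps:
$g = -4 + \frac{i \sqrt{34}}{7}$ ($g = -4 + \frac{\sqrt{-46 + 1 \cdot 12}}{7} = -4 + \frac{\sqrt{-46 + 12}}{7} = -4 + \frac{\sqrt{-34}}{7} = -4 + \frac{i \sqrt{34}}{7} \approx -4.0 + 0.83299 i$)
$S = -476$ ($S = 18 \left(-11\right) - 278 = -198 - 278 = -476$)
$S g = - 476 \left(-4 + \frac{i \sqrt{34}}{7}\right) = 1904 - 68 i \sqrt{34}$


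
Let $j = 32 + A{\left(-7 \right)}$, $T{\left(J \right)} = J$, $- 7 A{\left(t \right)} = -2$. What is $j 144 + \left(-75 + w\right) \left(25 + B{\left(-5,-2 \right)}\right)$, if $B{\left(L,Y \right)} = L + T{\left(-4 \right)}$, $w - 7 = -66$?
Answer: $\frac{17536}{7} \approx 2505.1$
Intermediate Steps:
$w = -59$ ($w = 7 - 66 = -59$)
$A{\left(t \right)} = \frac{2}{7}$ ($A{\left(t \right)} = \left(- \frac{1}{7}\right) \left(-2\right) = \frac{2}{7}$)
$B{\left(L,Y \right)} = -4 + L$ ($B{\left(L,Y \right)} = L - 4 = -4 + L$)
$j = \frac{226}{7}$ ($j = 32 + \frac{2}{7} = \frac{226}{7} \approx 32.286$)
$j 144 + \left(-75 + w\right) \left(25 + B{\left(-5,-2 \right)}\right) = \frac{226}{7} \cdot 144 + \left(-75 - 59\right) \left(25 - 9\right) = \frac{32544}{7} - 134 \left(25 - 9\right) = \frac{32544}{7} - 2144 = \frac{17536}{7}$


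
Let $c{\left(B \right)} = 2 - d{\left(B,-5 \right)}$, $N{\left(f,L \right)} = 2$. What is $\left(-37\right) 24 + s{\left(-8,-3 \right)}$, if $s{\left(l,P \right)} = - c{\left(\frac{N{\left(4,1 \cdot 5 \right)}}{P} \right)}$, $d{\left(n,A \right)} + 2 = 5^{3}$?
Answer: $-767$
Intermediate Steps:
$d{\left(n,A \right)} = 123$ ($d{\left(n,A \right)} = -2 + 5^{3} = -2 + 125 = 123$)
$c{\left(B \right)} = -121$ ($c{\left(B \right)} = 2 - 123 = -121$)
$s{\left(l,P \right)} = 121$ ($s{\left(l,P \right)} = \left(-1\right) \left(-121\right) = 121$)
$\left(-37\right) 24 + s{\left(-8,-3 \right)} = \left(-37\right) 24 + 121 = -888 + 121 = -767$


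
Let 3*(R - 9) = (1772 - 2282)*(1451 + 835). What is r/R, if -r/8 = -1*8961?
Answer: -23896/129537 ≈ -0.18447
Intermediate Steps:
r = 71688 (r = -(-8)*8961 = -8*(-8961) = 71688)
R = -388611 (R = 9 + ((1772 - 2282)*(1451 + 835))/3 = 9 + (-510*2286)/3 = 9 + (⅓)*(-1165860) = 9 - 388620 = -388611)
r/R = 71688/(-388611) = 71688*(-1/388611) = -23896/129537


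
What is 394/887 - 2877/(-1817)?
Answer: 3267797/1611679 ≈ 2.0276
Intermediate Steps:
394/887 - 2877/(-1817) = 394*(1/887) - 2877*(-1/1817) = 394/887 + 2877/1817 = 3267797/1611679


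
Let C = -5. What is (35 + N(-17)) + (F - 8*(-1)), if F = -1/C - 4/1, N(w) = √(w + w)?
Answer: 196/5 + I*√34 ≈ 39.2 + 5.831*I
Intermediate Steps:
N(w) = √2*√w (N(w) = √(2*w) = √2*√w)
F = -19/5 (F = -1/(-5) - 4/1 = -1*(-⅕) - 4*1 = ⅕ - 4 = -19/5 ≈ -3.8000)
(35 + N(-17)) + (F - 8*(-1)) = (35 + √2*√(-17)) + (-19/5 - 8*(-1)) = (35 + √2*(I*√17)) + (-19/5 + 8) = (35 + I*√34) + 21/5 = 196/5 + I*√34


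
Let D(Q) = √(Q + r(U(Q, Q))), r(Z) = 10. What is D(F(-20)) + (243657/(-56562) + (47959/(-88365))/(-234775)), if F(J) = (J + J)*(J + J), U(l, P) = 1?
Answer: -1684959769195639/391143064265250 + √1610 ≈ 35.817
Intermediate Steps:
F(J) = 4*J² (F(J) = (2*J)*(2*J) = 4*J²)
D(Q) = √(10 + Q) (D(Q) = √(Q + 10) = √(10 + Q))
D(F(-20)) + (243657/(-56562) + (47959/(-88365))/(-234775)) = √(10 + 4*(-20)²) + (243657/(-56562) + (47959/(-88365))/(-234775)) = √(10 + 4*400) + (243657*(-1/56562) + (47959*(-1/88365))*(-1/234775)) = √(10 + 1600) + (-81219/18854 - 47959/88365*(-1/234775)) = √1610 + (-81219/18854 + 47959/20745892875) = √1610 - 1684959769195639/391143064265250 = -1684959769195639/391143064265250 + √1610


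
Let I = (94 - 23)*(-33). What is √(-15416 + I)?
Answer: I*√17759 ≈ 133.26*I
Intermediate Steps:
I = -2343 (I = 71*(-33) = -2343)
√(-15416 + I) = √(-15416 - 2343) = √(-17759) = I*√17759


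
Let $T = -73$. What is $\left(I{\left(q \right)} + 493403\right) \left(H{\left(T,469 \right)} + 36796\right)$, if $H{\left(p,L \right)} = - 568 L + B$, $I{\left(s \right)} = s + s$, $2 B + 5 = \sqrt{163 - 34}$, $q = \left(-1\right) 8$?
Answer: $- \frac{226561830239}{2} + \frac{493387 \sqrt{129}}{2} \approx -1.1328 \cdot 10^{11}$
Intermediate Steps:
$q = -8$
$B = - \frac{5}{2} + \frac{\sqrt{129}}{2}$ ($B = - \frac{5}{2} + \frac{\sqrt{163 - 34}}{2} = - \frac{5}{2} + \frac{\sqrt{129}}{2} \approx 3.1789$)
$I{\left(s \right)} = 2 s$
$H{\left(p,L \right)} = - \frac{5}{2} + \frac{\sqrt{129}}{2} - 568 L$ ($H{\left(p,L \right)} = - 568 L - \left(\frac{5}{2} - \frac{\sqrt{129}}{2}\right) = - \frac{5}{2} + \frac{\sqrt{129}}{2} - 568 L$)
$\left(I{\left(q \right)} + 493403\right) \left(H{\left(T,469 \right)} + 36796\right) = \left(2 \left(-8\right) + 493403\right) \left(\left(- \frac{5}{2} + \frac{\sqrt{129}}{2} - 266392\right) + 36796\right) = \left(-16 + 493403\right) \left(\left(- \frac{5}{2} + \frac{\sqrt{129}}{2} - 266392\right) + 36796\right) = 493387 \left(\left(- \frac{532789}{2} + \frac{\sqrt{129}}{2}\right) + 36796\right) = 493387 \left(- \frac{459197}{2} + \frac{\sqrt{129}}{2}\right) = - \frac{226561830239}{2} + \frac{493387 \sqrt{129}}{2}$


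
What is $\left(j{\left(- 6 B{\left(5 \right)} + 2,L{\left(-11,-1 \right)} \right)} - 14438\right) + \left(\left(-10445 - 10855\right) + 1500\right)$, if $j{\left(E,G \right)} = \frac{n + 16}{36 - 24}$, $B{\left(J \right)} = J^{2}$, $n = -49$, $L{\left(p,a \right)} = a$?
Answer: $- \frac{136963}{4} \approx -34241.0$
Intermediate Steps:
$j{\left(E,G \right)} = - \frac{11}{4}$ ($j{\left(E,G \right)} = \frac{-49 + 16}{36 - 24} = - \frac{33}{12} = \left(-33\right) \frac{1}{12} = - \frac{11}{4}$)
$\left(j{\left(- 6 B{\left(5 \right)} + 2,L{\left(-11,-1 \right)} \right)} - 14438\right) + \left(\left(-10445 - 10855\right) + 1500\right) = \left(- \frac{11}{4} - 14438\right) + \left(\left(-10445 - 10855\right) + 1500\right) = - \frac{57763}{4} + \left(-21300 + 1500\right) = - \frac{57763}{4} - 19800 = - \frac{136963}{4}$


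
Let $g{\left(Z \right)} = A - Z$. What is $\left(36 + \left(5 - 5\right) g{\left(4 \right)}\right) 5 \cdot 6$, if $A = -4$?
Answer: $1080$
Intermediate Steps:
$g{\left(Z \right)} = -4 - Z$
$\left(36 + \left(5 - 5\right) g{\left(4 \right)}\right) 5 \cdot 6 = \left(36 + \left(5 - 5\right) \left(-4 - 4\right)\right) 5 \cdot 6 = \left(36 + 0 \left(-4 - 4\right)\right) 30 = \left(36 + 0 \left(-8\right)\right) 30 = \left(36 + 0\right) 30 = 36 \cdot 30 = 1080$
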